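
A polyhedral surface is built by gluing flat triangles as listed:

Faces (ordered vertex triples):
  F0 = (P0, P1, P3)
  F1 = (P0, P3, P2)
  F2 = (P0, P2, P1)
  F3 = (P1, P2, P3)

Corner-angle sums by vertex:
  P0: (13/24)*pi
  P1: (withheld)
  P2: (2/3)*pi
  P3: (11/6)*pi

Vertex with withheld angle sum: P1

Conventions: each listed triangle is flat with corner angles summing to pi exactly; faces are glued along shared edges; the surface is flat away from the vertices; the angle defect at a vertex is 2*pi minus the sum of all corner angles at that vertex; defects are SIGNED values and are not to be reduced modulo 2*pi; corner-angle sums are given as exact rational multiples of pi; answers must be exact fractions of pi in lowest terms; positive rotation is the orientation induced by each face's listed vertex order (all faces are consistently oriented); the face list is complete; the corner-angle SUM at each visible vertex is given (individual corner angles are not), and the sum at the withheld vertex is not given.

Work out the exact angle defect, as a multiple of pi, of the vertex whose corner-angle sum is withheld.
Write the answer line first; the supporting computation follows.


Answer: defect(P1) = (25/24)*pi

V = 4, E = 6, F = 4; chi = V - E + F = 2
Gauss-Bonnet: total defect = 2*pi*chi = 4*pi; visible defects sum to (71/24)*pi


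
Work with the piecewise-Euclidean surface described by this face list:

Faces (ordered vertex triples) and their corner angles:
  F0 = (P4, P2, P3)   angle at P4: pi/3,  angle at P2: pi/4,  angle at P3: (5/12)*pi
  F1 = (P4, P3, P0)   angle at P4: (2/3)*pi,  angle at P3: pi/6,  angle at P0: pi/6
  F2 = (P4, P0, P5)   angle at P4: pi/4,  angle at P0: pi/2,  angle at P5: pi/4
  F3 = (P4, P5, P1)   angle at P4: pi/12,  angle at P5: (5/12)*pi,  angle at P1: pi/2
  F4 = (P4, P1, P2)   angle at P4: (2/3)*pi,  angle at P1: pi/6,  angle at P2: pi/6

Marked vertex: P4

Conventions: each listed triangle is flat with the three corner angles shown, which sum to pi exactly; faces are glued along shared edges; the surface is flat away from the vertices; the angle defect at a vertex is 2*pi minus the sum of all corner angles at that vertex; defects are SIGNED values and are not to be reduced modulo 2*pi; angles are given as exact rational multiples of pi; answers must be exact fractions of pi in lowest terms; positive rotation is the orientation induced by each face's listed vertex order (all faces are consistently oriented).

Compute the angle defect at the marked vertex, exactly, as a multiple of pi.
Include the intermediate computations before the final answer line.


Sum of corner angles at P4: 2*pi
defect = 2*pi - 2*pi

Answer: defect(P4) = 0


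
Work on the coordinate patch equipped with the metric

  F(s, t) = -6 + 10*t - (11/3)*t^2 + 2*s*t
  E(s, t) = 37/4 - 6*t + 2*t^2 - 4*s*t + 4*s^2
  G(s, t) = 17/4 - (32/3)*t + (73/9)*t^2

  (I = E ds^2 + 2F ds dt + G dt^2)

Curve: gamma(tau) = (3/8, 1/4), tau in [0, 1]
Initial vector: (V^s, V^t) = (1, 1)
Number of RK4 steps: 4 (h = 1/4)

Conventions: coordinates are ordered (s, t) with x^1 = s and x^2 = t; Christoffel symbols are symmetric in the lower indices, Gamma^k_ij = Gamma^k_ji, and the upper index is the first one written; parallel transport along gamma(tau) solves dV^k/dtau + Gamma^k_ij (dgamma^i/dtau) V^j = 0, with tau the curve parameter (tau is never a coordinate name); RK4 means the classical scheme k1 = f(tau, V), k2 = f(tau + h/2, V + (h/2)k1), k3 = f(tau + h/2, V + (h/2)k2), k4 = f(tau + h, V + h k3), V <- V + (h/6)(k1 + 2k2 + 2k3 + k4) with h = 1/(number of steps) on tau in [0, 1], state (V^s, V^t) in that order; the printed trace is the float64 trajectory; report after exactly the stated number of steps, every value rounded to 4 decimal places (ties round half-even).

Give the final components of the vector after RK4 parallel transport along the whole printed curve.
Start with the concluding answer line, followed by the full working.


Answer: V^s = 1.0000, V^t = 1.0000

gamma'(tau) = (0, 0); f(tau, V)^k = -Gamma^k_ij(gamma(tau)) gamma'^i(tau) V^j; h = 1/4; intermediate values shown to 6 dp
curve data and Christoffel symbols at the stage parameters:
  tau = 0.000000: gamma = (0.375000, 0.250000), gamma' = (0.000000, 0.000000); Gamma_sss = 3.566925, Gamma_sst = -1.576392, Gamma_stt = 1.608353, Gamma_tss = 7.837647, Gamma_tst = -2.670964, Gamma_ttt = 1.143720
  tau = 0.125000: gamma = (0.375000, 0.250000), gamma' = (0.000000, 0.000000); Gamma_sss = 3.566925, Gamma_sst = -1.576392, Gamma_stt = 1.608353, Gamma_tss = 7.837647, Gamma_tst = -2.670964, Gamma_ttt = 1.143720
  tau = 0.250000: gamma = (0.375000, 0.250000), gamma' = (0.000000, 0.000000); Gamma_sss = 3.566925, Gamma_sst = -1.576392, Gamma_stt = 1.608353, Gamma_tss = 7.837647, Gamma_tst = -2.670964, Gamma_ttt = 1.143720
  tau = 0.375000: gamma = (0.375000, 0.250000), gamma' = (0.000000, 0.000000); Gamma_sss = 3.566925, Gamma_sst = -1.576392, Gamma_stt = 1.608353, Gamma_tss = 7.837647, Gamma_tst = -2.670964, Gamma_ttt = 1.143720
  tau = 0.500000: gamma = (0.375000, 0.250000), gamma' = (0.000000, 0.000000); Gamma_sss = 3.566925, Gamma_sst = -1.576392, Gamma_stt = 1.608353, Gamma_tss = 7.837647, Gamma_tst = -2.670964, Gamma_ttt = 1.143720
  tau = 0.625000: gamma = (0.375000, 0.250000), gamma' = (0.000000, 0.000000); Gamma_sss = 3.566925, Gamma_sst = -1.576392, Gamma_stt = 1.608353, Gamma_tss = 7.837647, Gamma_tst = -2.670964, Gamma_ttt = 1.143720
  tau = 0.750000: gamma = (0.375000, 0.250000), gamma' = (0.000000, 0.000000); Gamma_sss = 3.566925, Gamma_sst = -1.576392, Gamma_stt = 1.608353, Gamma_tss = 7.837647, Gamma_tst = -2.670964, Gamma_ttt = 1.143720
  tau = 0.875000: gamma = (0.375000, 0.250000), gamma' = (0.000000, 0.000000); Gamma_sss = 3.566925, Gamma_sst = -1.576392, Gamma_stt = 1.608353, Gamma_tss = 7.837647, Gamma_tst = -2.670964, Gamma_ttt = 1.143720
  tau = 1.000000: gamma = (0.375000, 0.250000), gamma' = (0.000000, 0.000000); Gamma_sss = 3.566925, Gamma_sst = -1.576392, Gamma_stt = 1.608353, Gamma_tss = 7.837647, Gamma_tst = -2.670964, Gamma_ttt = 1.143720
step 0: V^s = 1.0000, V^t = 1.0000
step 1: k1 = (0.000000, 0.000000), k2 = (0.000000, 0.000000), k3 = (0.000000, 0.000000), k4 = (0.000000, 0.000000); V <- V + (h/6)(k1 + 2k2 + 2k3 + k4): V^s = 1.0000, V^t = 1.0000
step 2: k1 = (0.000000, 0.000000), k2 = (0.000000, 0.000000), k3 = (0.000000, 0.000000), k4 = (0.000000, 0.000000); V <- V + (h/6)(k1 + 2k2 + 2k3 + k4): V^s = 1.0000, V^t = 1.0000
step 3: k1 = (0.000000, 0.000000), k2 = (0.000000, 0.000000), k3 = (0.000000, 0.000000), k4 = (0.000000, 0.000000); V <- V + (h/6)(k1 + 2k2 + 2k3 + k4): V^s = 1.0000, V^t = 1.0000
step 4: k1 = (0.000000, 0.000000), k2 = (0.000000, 0.000000), k3 = (0.000000, 0.000000), k4 = (0.000000, 0.000000); V <- V + (h/6)(k1 + 2k2 + 2k3 + k4): V^s = 1.0000, V^t = 1.0000


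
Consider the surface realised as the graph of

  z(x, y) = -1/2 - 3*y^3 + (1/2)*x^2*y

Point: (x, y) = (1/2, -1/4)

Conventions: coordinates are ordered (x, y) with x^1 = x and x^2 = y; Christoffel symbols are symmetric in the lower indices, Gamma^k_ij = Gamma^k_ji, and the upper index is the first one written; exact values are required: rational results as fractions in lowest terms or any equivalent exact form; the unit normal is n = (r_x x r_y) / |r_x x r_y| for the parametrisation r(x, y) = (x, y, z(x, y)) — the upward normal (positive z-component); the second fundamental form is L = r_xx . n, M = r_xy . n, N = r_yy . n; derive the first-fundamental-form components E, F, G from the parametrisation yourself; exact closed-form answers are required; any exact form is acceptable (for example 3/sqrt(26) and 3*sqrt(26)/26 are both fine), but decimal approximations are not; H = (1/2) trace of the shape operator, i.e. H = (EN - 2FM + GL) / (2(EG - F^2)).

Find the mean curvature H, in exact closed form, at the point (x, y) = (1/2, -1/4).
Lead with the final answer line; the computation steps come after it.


Answer: H = 8638*sqrt(309)/95481

z_x = -1/8, z_y = -7/16, z_xx = -1/4, z_xy = 1/2, z_yy = 9/2
E = 65/64, F = 7/128, G = 305/256; answer radicand W^2 = 309/256
unnormalised second-form numerators: l = -1/4, m = 1/2, n = 9/2; L = l/sqrt(309/256), and similarly M = m/sqrt(W^2), N = n/sqrt(W^2)
H = (E*n - 2*F*m + G*l) / (2*(EG - F^2)*sqrt(W^2)); E*n - 2*F*m + G*l = 4319/1024, EG - F^2 = 309/256, so H = (4319/2472)/sqrt(309/256)


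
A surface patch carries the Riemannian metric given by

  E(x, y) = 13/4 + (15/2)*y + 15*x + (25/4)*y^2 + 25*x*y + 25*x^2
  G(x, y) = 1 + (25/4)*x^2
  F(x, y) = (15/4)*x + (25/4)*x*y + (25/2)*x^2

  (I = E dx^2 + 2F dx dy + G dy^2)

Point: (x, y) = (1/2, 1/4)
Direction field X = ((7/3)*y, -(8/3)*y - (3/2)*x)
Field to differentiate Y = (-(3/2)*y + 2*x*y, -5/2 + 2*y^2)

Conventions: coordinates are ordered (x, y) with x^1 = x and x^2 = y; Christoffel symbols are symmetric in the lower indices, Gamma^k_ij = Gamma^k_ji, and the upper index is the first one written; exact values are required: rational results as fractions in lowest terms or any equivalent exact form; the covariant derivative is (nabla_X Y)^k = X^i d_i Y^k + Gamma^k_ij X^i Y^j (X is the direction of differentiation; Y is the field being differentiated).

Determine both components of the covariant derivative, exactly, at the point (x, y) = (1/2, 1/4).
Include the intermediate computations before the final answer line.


E = 1433/64, F = 185/32, G = 41/16 at the point
E_x = 185/4, E_y = 185/8, F_x = 285/16, F_y = 25/8, G_x = 25/4, G_y = 0
EG - F^2 = 1533/64;  g^inv = (64/1533) * [[41/16, -185/32], [-185/32, 1433/64]]
first-kind symbols [ij,l] = (1/2)(d_i g_jl + d_j g_il - d_l g_ij): [xx,x] = E_x/2 = 185/8, [xx,y] = F_x - E_y/2 = 25/4, [xy,x] = E_y/2 = 185/16, [xy,y] = G_x/2 = 25/8, [yy,x] = F_y - G_x/2 = 0, [yy,y] = G_y/2 = 0
Gamma^x_ij = (G*[ij,x] - F*[ij,y])/(EG - F^2), Gamma^y_ij = (E*[ij,y] - F*[ij,x])/(EG - F^2)
Gamma_xxx = 1480/1533, Gamma_xxy = 740/1533, Gamma_xyy = 0, Gamma_yxx = 400/1533, Gamma_yxy = 200/1533, Gamma_yyy = 0
X = (7/12, -17/12), Y = (-1/8, -19/8) at the point

Answer: (nabla_X Y)^x = 6371/18396, (nabla_X Y)^y = -29311/18396


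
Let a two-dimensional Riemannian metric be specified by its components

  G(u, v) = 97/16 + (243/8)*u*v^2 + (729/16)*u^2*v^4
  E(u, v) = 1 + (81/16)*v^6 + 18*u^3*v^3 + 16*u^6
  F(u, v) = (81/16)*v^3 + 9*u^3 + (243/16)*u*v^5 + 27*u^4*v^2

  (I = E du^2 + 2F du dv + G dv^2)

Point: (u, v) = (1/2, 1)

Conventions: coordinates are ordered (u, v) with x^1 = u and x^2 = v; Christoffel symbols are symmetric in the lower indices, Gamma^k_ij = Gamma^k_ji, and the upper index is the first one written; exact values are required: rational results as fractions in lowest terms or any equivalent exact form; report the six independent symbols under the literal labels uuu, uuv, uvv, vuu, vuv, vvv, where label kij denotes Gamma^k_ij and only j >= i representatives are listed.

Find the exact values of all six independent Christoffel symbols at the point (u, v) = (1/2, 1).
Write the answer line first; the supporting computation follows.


Answer: Gamma_uuu = 528/2573, Gamma_uuv = 1188/2573, Gamma_uvv = 1188/2573, Gamma_vuu = 1080/2573, Gamma_vuv = 2430/2573, Gamma_vvv = 2430/2573

E = 137/16, F = 495/32, G = 2089/64 at the point
E_u = 33/2, E_v = 297/8, F_u = 567/16, F_v = 1809/32, G_u = 1215/16, G_v = 1215/16
EG - F^2 = 2573/64;  g^inv = (64/2573) * [[2089/64, -495/32], [-495/32, 137/16]]
first-kind symbols [ij,l] = (1/2)(d_i g_jl + d_j g_il - d_l g_ij): [uu,u] = E_u/2 = 33/4, [uu,v] = F_u - E_v/2 = 135/8, [uv,u] = E_v/2 = 297/16, [uv,v] = G_u/2 = 1215/32, [vv,u] = F_v - G_u/2 = 297/16, [vv,v] = G_v/2 = 1215/32
Gamma^u_ij = (G*[ij,u] - F*[ij,v])/(EG - F^2), Gamma^v_ij = (E*[ij,v] - F*[ij,u])/(EG - F^2)


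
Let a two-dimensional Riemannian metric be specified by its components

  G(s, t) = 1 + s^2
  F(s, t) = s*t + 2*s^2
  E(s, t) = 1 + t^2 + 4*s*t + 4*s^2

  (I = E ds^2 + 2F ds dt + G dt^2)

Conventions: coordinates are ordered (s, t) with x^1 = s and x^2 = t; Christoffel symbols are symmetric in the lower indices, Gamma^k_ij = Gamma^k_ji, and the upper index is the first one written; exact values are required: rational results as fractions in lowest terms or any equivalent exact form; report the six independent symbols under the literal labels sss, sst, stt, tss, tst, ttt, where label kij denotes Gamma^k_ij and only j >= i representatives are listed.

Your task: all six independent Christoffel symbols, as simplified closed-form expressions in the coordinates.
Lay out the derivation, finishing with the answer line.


E = 1 + t^2 + 4*s*t + 4*s^2; F = s*t + 2*s^2; G = 1 + s^2
Gamma^k_ij = (1/2) g^{kl} (d_i g_jl + d_j g_il - d_l g_ij), with g^inv = (1/(EG-F^2)) [[G, -F], [-F, E]]
first partials: E_s = 4*t + 8*s, E_t = 2*t + 4*s, F_s = t + 4*s, F_t = s, G_s = 2*s, G_t = 0
D = EG - F^2 = 1 + t^2 + 4*s*t + 5*s^2
expanded: Gamma^s_ss = (G E_s - 2F F_s + F E_t)/(2D), Gamma^s_st = (G E_t - F G_s)/(2D), Gamma^s_tt = (2G F_t - G G_s - F G_t)/(2D), Gamma^t_ss = (2E F_s - E E_t - F E_s)/(2D), Gamma^t_st = (E G_s - F E_t)/(2D), Gamma^t_tt = (E G_t - 2F F_t + F G_s)/(2D); substitute and cancel common factors

Answer: Gamma_sss = (4*s + 2*t)/(5*s^2 + 4*s*t + t^2 + 1), Gamma_sst = (2*s + t)/(5*s^2 + 4*s*t + t^2 + 1), Gamma_stt = 0, Gamma_tss = 2*s/(5*s^2 + 4*s*t + t^2 + 1), Gamma_tst = s/(5*s^2 + 4*s*t + t^2 + 1), Gamma_ttt = 0


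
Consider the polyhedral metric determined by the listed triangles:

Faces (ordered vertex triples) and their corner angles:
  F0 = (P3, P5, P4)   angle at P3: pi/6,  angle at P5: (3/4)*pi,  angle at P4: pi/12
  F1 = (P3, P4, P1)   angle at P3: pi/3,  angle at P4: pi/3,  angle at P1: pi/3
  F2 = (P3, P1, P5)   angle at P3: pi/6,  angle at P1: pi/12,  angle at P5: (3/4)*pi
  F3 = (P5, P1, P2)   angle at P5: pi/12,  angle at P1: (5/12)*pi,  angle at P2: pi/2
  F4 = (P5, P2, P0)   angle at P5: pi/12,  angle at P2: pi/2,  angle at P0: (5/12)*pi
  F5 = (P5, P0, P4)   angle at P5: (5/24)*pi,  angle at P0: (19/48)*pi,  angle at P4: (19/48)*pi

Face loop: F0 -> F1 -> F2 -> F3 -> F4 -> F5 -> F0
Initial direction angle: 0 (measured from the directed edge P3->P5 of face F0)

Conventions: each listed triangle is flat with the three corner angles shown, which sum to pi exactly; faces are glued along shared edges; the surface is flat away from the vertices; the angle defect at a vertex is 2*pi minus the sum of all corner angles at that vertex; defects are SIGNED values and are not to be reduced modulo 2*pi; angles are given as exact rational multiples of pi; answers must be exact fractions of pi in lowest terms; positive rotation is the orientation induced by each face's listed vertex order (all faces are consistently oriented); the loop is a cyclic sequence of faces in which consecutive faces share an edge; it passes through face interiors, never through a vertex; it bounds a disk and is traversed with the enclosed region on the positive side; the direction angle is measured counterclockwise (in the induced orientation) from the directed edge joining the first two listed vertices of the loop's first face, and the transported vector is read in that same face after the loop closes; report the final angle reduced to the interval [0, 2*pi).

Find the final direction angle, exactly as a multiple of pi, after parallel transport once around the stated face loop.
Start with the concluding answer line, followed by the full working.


Answer: final direction angle = (35/24)*pi

enclosed vertex P3: corner angles sum to (2/3)*pi, defect = 2*pi - (2/3)*pi = (4/3)*pi
enclosed vertex P5: corner angles sum to (15/8)*pi, defect = 2*pi - (15/8)*pi = pi/8
by Gauss-Bonnet the loop rotates the vector by the enclosed defect sum (positive orientation, mod 2*pi)
final angle = 0 + (35/24)*pi = (35/24)*pi (mod 2*pi)


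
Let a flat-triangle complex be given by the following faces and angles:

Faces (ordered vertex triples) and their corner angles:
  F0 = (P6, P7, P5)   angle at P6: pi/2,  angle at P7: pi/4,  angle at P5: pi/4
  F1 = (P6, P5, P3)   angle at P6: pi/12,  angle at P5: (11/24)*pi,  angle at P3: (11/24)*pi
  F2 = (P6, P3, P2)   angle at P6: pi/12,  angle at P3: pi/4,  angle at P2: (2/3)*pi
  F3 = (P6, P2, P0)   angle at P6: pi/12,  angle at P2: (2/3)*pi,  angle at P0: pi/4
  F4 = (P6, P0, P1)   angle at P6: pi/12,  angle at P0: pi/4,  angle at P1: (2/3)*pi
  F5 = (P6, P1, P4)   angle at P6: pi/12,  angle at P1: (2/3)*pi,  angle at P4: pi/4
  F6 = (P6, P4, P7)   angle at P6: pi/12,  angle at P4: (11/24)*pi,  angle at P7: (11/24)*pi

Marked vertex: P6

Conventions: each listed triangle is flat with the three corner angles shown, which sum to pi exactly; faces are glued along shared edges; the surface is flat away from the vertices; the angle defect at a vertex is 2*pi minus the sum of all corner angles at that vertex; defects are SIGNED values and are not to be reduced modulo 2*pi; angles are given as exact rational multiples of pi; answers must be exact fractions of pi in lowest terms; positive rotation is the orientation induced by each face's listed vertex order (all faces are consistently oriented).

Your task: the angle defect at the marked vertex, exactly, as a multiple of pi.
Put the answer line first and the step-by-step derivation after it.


Answer: defect(P6) = pi

Sum of corner angles at P6: pi
defect = 2*pi - pi


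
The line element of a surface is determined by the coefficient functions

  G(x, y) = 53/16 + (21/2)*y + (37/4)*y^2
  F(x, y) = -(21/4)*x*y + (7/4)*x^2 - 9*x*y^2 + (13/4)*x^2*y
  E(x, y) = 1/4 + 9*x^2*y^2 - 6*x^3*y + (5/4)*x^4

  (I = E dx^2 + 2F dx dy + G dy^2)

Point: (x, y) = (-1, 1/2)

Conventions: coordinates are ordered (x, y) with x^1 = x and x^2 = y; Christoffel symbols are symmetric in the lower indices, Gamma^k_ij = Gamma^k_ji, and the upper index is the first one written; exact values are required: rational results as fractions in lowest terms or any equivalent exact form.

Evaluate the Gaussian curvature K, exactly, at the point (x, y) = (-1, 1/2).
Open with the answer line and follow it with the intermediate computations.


Answer: K = -3052/3249

E = 27/4, F = 33/4, G = 87/8, EG - F^2 = 171/32 at the point
E_x = -37/2, E_y = 15, F_x = -93/8, F_y = 35/2, G_x = 0, G_y = 79/4
E_yy = 18, F_xy = -83/4, G_xx = 0
K follows from Brioschi's formula, (det M1 - det M2)/(EG - F^2)^2.
M1 = [[-E_yy/2 + F_xy - G_xx/2, E_x/2, F_x - E_y/2], [F_y - G_x/2, E, F], [G_y/2, F, G]] = [[-119/4, -37/4, -153/8], [35/2, 27/4, 33/4], [79/8, 33/4, 87/8]]; det M1 = -163467/256
M2 = [[0, E_y/2, G_x/2], [E_y/2, E, F], [G_x/2, F, G]] = [[0, 15/2, 0], [15/2, 27/4, 33/4], [0, 33/4, 87/8]]; det M2 = -19575/32
det M1 - det M2 = -6867/256; K = -6867/256 / (171/32)^2 = -3052/3249


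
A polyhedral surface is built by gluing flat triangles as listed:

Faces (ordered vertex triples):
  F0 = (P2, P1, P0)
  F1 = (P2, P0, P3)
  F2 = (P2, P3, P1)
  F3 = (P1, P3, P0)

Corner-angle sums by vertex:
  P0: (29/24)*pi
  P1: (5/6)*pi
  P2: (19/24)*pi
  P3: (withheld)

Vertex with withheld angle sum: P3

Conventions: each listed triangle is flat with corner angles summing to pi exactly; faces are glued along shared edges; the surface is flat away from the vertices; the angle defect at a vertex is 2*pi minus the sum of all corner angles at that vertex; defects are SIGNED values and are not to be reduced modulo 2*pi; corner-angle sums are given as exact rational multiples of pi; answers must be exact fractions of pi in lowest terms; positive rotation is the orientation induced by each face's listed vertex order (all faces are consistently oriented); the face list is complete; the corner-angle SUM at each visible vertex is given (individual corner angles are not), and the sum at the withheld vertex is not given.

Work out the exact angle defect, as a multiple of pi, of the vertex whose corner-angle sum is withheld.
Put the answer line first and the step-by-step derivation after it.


Answer: defect(P3) = (5/6)*pi

V = 4, E = 6, F = 4; chi = V - E + F = 2
Gauss-Bonnet: total defect = 2*pi*chi = 4*pi; visible defects sum to (19/6)*pi


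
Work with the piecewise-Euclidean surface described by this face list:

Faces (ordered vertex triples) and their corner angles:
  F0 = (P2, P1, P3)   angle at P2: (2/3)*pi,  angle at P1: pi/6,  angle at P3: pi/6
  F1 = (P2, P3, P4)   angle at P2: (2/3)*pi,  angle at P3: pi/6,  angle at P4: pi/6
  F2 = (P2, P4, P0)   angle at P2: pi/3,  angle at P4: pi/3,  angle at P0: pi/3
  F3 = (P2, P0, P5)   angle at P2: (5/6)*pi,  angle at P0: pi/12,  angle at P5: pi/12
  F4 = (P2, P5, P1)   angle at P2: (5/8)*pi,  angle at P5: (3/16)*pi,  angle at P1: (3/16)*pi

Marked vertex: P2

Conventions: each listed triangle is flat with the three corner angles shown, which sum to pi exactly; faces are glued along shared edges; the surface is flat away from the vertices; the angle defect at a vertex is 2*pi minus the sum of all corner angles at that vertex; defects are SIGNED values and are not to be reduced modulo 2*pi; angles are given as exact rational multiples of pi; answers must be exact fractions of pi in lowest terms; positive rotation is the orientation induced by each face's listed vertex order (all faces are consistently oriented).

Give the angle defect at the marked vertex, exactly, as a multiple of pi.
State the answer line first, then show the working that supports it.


Answer: defect(P2) = (-9/8)*pi

Sum of corner angles at P2: (25/8)*pi
defect = 2*pi - (25/8)*pi


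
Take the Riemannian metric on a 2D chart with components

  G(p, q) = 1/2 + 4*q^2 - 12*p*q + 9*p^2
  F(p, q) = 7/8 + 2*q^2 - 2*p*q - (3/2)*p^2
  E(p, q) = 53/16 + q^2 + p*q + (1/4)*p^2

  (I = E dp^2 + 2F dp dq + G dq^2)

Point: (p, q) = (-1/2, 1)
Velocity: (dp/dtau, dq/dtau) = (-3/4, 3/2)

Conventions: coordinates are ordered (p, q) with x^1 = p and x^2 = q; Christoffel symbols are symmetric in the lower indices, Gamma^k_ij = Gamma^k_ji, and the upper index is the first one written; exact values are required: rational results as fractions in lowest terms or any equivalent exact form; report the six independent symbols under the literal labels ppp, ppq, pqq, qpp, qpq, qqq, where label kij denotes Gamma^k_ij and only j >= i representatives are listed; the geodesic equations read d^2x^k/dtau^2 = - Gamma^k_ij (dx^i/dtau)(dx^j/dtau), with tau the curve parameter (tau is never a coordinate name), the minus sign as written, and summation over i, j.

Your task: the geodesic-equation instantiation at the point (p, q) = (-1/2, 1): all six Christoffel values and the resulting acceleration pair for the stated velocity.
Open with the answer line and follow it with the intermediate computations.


Answer: Gamma_ppp = 293/1189, Gamma_ppq = 1482/1189, Gamma_pqq = 5540/1189, Gamma_qpp = -197/1189, Gamma_qpq = -1386/1189, Gamma_qqq = -868/1189; accelerations (d^2p/dtau^2, d^2q/dtau^2) = (-148725/19024, -16875/19024)

E = 31/8, F = 7/2, G = 51/4 at the point
E_p = 3/4, E_q = 3/2, F_p = -1/2, F_q = 5, G_p = -21, G_q = 14
EG - F^2 = 1189/32;  g^inv = (32/1189) * [[51/4, -7/2], [-7/2, 31/8]]
first-kind symbols [ij,l] = (1/2)(d_i g_jl + d_j g_il - d_l g_ij): [pp,p] = E_p/2 = 3/8, [pp,q] = F_p - E_q/2 = -5/4, [pq,p] = E_q/2 = 3/4, [pq,q] = G_p/2 = -21/2, [qq,p] = F_q - G_p/2 = 31/2, [qq,q] = G_q/2 = 7
Gamma^p_ij = (G*[ij,p] - F*[ij,q])/(EG - F^2), Gamma^q_ij = (E*[ij,q] - F*[ij,p])/(EG - F^2)
Gamma_ppp = 293/1189, Gamma_ppq = 1482/1189, Gamma_pqq = 5540/1189, Gamma_qpp = -197/1189, Gamma_qpq = -1386/1189, Gamma_qqq = -868/1189
d^2p/dtau^2 = -(Gamma_ppp*(-3/4)^2 + 2*Gamma_ppq*(-3/4)*(3/2) + Gamma_pqq*(3/2)^2) = -148725/19024
d^2q/dtau^2 = -(Gamma_qpp*(-3/4)^2 + 2*Gamma_qpq*(-3/4)*(3/2) + Gamma_qqq*(3/2)^2) = -16875/19024


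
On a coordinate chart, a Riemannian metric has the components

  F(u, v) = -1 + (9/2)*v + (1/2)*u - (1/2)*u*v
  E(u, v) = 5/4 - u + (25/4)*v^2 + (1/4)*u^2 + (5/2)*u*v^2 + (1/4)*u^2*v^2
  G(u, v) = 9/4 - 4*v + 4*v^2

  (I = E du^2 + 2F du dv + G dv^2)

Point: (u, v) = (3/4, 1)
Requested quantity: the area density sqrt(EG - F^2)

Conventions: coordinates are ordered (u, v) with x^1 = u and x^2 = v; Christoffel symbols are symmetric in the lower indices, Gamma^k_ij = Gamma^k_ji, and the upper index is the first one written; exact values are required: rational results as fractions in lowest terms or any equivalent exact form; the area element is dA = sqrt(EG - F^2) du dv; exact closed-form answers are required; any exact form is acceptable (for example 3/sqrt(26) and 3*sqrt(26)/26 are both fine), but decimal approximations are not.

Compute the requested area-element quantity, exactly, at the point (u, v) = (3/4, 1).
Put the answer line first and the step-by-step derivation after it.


Answer: sqrt(EG - F^2) = sqrt(1994)/16

E = 285/32, F = 7/2, G = 9/4; EG - F^2 = 997/128


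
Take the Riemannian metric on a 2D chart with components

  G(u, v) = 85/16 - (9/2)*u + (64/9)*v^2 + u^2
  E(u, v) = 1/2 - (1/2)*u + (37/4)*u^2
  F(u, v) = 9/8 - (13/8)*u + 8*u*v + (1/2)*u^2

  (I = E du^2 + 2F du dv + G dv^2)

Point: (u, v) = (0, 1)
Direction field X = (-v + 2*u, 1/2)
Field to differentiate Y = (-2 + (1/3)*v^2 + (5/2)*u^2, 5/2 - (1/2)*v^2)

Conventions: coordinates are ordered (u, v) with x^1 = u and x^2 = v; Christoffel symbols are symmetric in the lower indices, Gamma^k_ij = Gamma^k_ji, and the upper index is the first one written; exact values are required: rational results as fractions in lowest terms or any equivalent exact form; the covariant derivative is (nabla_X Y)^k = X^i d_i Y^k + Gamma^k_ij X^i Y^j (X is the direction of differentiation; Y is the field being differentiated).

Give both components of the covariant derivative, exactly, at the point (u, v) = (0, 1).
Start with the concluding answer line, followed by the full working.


Answer: (nabla_X Y)^u = -1555/2849, (nabla_X Y)^v = 8663/5698

E = 1/2, F = 9/8, G = 1789/144 at the point
E_u = -1/2, E_v = 0, F_u = 51/8, F_v = 0, G_u = -9/2, G_v = 128/9
EG - F^2 = 2849/576;  g^inv = (576/2849) * [[1789/144, -9/8], [-9/8, 1/2]]
first-kind symbols [ij,l] = (1/2)(d_i g_jl + d_j g_il - d_l g_ij): [uu,u] = E_u/2 = -1/4, [uu,v] = F_u - E_v/2 = 51/8, [uv,u] = E_v/2 = 0, [uv,v] = G_u/2 = -9/4, [vv,u] = F_v - G_u/2 = 9/4, [vv,v] = G_v/2 = 64/9
Gamma^u_ij = (G*[ij,u] - F*[ij,v])/(EG - F^2), Gamma^v_ij = (E*[ij,v] - F*[ij,u])/(EG - F^2)
Gamma_uuu = -160/77, Gamma_uuv = 1458/2849, Gamma_uvv = 11493/2849, Gamma_vuu = 54/77, Gamma_vuv = -648/2849, Gamma_vvv = 590/2849
X = (-1, 1/2), Y = (-5/3, 2) at the point


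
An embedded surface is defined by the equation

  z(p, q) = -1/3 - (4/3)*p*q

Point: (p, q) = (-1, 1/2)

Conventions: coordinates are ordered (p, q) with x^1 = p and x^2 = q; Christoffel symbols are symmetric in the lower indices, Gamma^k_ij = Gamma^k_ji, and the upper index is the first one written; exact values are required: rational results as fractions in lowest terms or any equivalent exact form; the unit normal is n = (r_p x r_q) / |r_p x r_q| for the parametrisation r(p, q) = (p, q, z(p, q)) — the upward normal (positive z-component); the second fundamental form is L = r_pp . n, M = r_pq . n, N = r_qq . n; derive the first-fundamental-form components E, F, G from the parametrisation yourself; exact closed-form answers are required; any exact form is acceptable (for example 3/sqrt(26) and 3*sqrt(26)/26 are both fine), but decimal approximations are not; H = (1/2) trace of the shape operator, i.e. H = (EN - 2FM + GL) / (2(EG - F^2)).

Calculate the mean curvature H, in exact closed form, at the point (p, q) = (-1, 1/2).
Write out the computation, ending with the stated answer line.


z_p = -2/3, z_q = 4/3, z_pp = 0, z_pq = -4/3, z_qq = 0
E = 13/9, F = -8/9, G = 25/9; answer radicand W^2 = 29/9
unnormalised second-form numerators: l = 0, m = -4/3, n = 0; L = l/sqrt(29/9), and similarly M = m/sqrt(W^2), N = n/sqrt(W^2)
H = (E*n - 2*F*m + G*l) / (2*(EG - F^2)*sqrt(W^2)); E*n - 2*F*m + G*l = -64/27, EG - F^2 = 29/9, so H = (-32/87)/sqrt(29/9)

Answer: H = -32*sqrt(29)/841


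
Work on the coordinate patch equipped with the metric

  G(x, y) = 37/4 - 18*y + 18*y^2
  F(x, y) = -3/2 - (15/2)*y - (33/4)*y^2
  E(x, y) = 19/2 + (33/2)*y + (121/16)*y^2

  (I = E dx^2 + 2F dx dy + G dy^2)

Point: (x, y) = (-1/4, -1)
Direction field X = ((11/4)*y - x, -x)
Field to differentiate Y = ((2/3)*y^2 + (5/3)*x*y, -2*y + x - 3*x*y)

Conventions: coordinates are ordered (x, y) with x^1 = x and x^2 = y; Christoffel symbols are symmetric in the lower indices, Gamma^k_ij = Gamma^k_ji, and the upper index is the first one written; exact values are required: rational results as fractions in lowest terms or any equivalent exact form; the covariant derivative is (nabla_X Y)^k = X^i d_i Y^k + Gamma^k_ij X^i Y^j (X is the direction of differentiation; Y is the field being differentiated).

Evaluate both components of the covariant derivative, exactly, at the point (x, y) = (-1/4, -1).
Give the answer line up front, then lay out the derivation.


Answer: (nabla_X Y)^x = 14977/3132, (nabla_X Y)^y = -28865/2784

E = 9/16, F = -9/4, G = 181/4 at the point
E_x = 0, E_y = 11/8, F_x = 0, F_y = 9, G_x = 0, G_y = -54
EG - F^2 = 1305/64;  g^inv = (64/1305) * [[181/4, 9/4], [9/4, 9/16]]
first-kind symbols [ij,l] = (1/2)(d_i g_jl + d_j g_il - d_l g_ij): [xx,x] = E_x/2 = 0, [xx,y] = F_x - E_y/2 = -11/16, [xy,x] = E_y/2 = 11/16, [xy,y] = G_x/2 = 0, [yy,x] = F_y - G_x/2 = 9, [yy,y] = G_y/2 = -27
Gamma^x_ij = (G*[ij,x] - F*[ij,y])/(EG - F^2), Gamma^y_ij = (E*[ij,y] - F*[ij,x])/(EG - F^2)
Gamma_xxx = -11/145, Gamma_xxy = 1991/1305, Gamma_xyy = 2464/145, Gamma_yxx = -11/580, Gamma_yxy = 11/145, Gamma_yyy = 36/145
X = (-5/2, 1/4), Y = (13/12, 1) at the point


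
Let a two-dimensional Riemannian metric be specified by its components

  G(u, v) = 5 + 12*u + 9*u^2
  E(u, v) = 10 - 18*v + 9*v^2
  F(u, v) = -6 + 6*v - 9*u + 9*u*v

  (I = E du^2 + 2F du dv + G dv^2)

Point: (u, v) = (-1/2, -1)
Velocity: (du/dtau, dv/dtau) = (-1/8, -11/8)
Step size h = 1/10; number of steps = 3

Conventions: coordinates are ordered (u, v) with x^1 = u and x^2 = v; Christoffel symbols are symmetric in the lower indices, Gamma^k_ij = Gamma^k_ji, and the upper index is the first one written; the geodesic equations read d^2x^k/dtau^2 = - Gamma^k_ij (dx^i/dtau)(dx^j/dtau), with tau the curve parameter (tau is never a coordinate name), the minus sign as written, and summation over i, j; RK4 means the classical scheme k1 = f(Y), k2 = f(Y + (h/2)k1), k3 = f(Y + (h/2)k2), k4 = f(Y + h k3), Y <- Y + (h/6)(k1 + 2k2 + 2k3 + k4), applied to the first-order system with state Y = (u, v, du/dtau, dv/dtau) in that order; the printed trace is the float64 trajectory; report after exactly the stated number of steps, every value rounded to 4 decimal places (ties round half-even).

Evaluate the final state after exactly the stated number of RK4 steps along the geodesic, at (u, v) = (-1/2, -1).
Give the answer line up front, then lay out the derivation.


Answer: u = -0.5312, v = -1.4130, du/dtau = -0.0868, dv/dtau = -1.3777

f(Y) = (du/dtau, dv/dtau, -Gamma^u_ij Y'^i Y'^j, -Gamma^v_ij Y'^i Y'^j) with the Gammas evaluated at the stage position; h = 0.100000; intermediate values shown to 6 dp
step 0: u = -0.5000, v = -1.0000, du/dtau = -0.1250, dv/dtau = -1.3750
step 1:
  k1: at (u, v) = (-0.500000, -1.000000), (du/dtau, dv/dtau) = (-0.125000, -1.375000); Gamma_uuu = 0.000000, Gamma_uuv = -0.483221, Gamma_uvv = 0.000000, Gamma_vuu = 0.000000, Gamma_vuv = 0.040268, Gamma_vvv = 0.000000; k1 = (-0.125000, -1.375000, 0.166107, -0.013842)
  k2: at (u, v) = (-0.506250, -1.068750), (du/dtau, dv/dtau) = (-0.116695, -1.375692); Gamma_uuu = 0.000000, Gamma_uuv = -0.468406, Gamma_uvv = 0.000000, Gamma_vuu = 0.000000, Gamma_vuv = 0.036322, Gamma_vvv = 0.000000; k2 = (-0.116695, -1.375692, 0.150392, -0.011662)
  k3: at (u, v) = (-0.505835, -1.068785), (du/dtau, dv/dtau) = (-0.117480, -1.375583); Gamma_uuu = 0.000000, Gamma_uuv = -0.468385, Gamma_uvv = 0.000000, Gamma_vuu = 0.000000, Gamma_vuv = 0.036413, Gamma_vvv = 0.000000; k3 = (-0.117480, -1.375583, 0.151386, -0.011769)
  k4: at (u, v) = (-0.511748, -1.137558), (du/dtau, dv/dtau) = (-0.109861, -1.376177); Gamma_uuu = 0.000000, Gamma_uuv = -0.454387, Gamma_uvv = 0.000000, Gamma_vuu = 0.000000, Gamma_vuv = 0.032932, Gamma_vvv = 0.000000; k4 = (-0.109861, -1.376177, 0.137396, -0.009958)
  Y <- Y + (h/6)(k1 + 2k2 + 2k3 + k4): u = -0.5117, v = -1.1376, du/dtau = -0.1099, dv/dtau = -1.3762
step 2:
  k1: at (u, v) = (-0.511720, -1.137562), (du/dtau, dv/dtau) = (-0.109882, -1.376178); Gamma_uuu = 0.000000, Gamma_uuv = -0.454386, Gamma_uvv = 0.000000, Gamma_vuu = 0.000000, Gamma_vuv = 0.032937, Gamma_vvv = 0.000000; k1 = (-0.109882, -1.376178, 0.137422, -0.009961)
  k2: at (u, v) = (-0.517214, -1.206371), (du/dtau, dv/dtau) = (-0.103011, -1.376676); Gamma_uuu = 0.000000, Gamma_uuv = -0.441140, Gamma_uvv = 0.000000, Gamma_vuu = 0.000000, Gamma_vuv = 0.029881, Gamma_vvv = 0.000000; k2 = (-0.103011, -1.376676, 0.125119, -0.008475)
  k3: at (u, v) = (-0.516871, -1.206396), (du/dtau, dv/dtau) = (-0.103626, -1.376601); Gamma_uuu = 0.000000, Gamma_uuv = -0.441126, Gamma_uvv = 0.000000, Gamma_vuu = 0.000000, Gamma_vuv = 0.029949, Gamma_vvv = 0.000000; k3 = (-0.103626, -1.376601, 0.125855, -0.008545)
  k4: at (u, v) = (-0.522083, -1.275222), (du/dtau, dv/dtau) = (-0.097297, -1.377032); Gamma_uuu = 0.000000, Gamma_uuv = -0.428588, Gamma_uvv = 0.000000, Gamma_vuu = 0.000000, Gamma_vuv = 0.027236, Gamma_vvv = 0.000000; k4 = (-0.097297, -1.377032, 0.114845, -0.007298)
  Y <- Y + (h/6)(k1 + 2k2 + 2k3 + k4): u = -0.5221, v = -1.2752, du/dtau = -0.0973, dv/dtau = -1.3770
step 3:
  k1: at (u, v) = (-0.522061, -1.275225), (du/dtau, dv/dtau) = (-0.097312, -1.377033); Gamma_uuu = 0.000000, Gamma_uuv = -0.428587, Gamma_uvv = 0.000000, Gamma_vuu = 0.000000, Gamma_vuv = 0.027240, Gamma_vvv = 0.000000; k1 = (-0.097312, -1.377033, 0.114863, -0.007300)
  k2: at (u, v) = (-0.526927, -1.344076), (du/dtau, dv/dtau) = (-0.091569, -1.377398); Gamma_uuu = 0.000000, Gamma_uuv = -0.416700, Gamma_uvv = 0.000000, Gamma_vuu = 0.000000, Gamma_vuv = 0.024841, Gamma_vvv = 0.000000; k2 = (-0.091569, -1.377398, 0.105114, -0.006266)
  k3: at (u, v) = (-0.526640, -1.344095), (du/dtau, dv/dtau) = (-0.092056, -1.377346); Gamma_uuu = 0.000000, Gamma_uuv = -0.416691, Gamma_uvv = 0.000000, Gamma_vuu = 0.000000, Gamma_vuv = 0.024892, Gamma_vvv = 0.000000; k3 = (-0.092056, -1.377346, 0.105667, -0.006312)
  k4: at (u, v) = (-0.531267, -1.412959), (du/dtau, dv/dtau) = (-0.086745, -1.377664); Gamma_uuu = 0.000000, Gamma_uuv = -0.405416, Gamma_uvv = 0.000000, Gamma_vuu = 0.000000, Gamma_vuv = 0.022749, Gamma_vvv = 0.000000; k4 = (-0.086745, -1.377664, 0.096899, -0.005437)
  Y <- Y + (h/6)(k1 + 2k2 + 2k3 + k4): u = -0.5312, v = -1.4130, du/dtau = -0.0868, dv/dtau = -1.3777


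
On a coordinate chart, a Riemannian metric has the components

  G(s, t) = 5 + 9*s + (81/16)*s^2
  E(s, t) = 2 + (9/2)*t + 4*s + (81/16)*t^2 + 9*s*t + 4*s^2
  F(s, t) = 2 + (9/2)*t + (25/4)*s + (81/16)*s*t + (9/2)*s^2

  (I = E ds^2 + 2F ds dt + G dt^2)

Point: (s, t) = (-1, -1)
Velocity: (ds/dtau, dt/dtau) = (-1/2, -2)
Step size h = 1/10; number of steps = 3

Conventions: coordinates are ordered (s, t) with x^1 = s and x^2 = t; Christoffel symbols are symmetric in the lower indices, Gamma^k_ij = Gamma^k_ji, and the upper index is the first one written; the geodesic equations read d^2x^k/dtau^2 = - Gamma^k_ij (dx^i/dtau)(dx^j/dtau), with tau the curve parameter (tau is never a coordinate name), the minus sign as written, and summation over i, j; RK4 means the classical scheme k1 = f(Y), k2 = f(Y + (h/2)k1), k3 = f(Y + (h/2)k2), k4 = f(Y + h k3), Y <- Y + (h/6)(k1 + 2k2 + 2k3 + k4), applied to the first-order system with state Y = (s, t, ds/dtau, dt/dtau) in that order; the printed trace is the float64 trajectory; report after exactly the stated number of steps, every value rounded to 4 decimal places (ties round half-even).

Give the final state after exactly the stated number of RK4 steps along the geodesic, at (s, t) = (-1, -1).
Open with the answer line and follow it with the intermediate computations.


Answer: s = -1.1065, t = -1.5962, ds/dtau = -0.2541, dt/dtau = -1.9774

f(Y) = (ds/dtau, dt/dtau, -Gamma^s_ij Y'^i Y'^j, -Gamma^t_ij Y'^i Y'^j) with the Gammas evaluated at the stage position; h = 0.100000; intermediate values shown to 6 dp
step 0: s = -1.0000, t = -1.0000, ds/dtau = -0.5000, dt/dtau = -2.0000
step 1:
  k1: at (s, t) = (-1.000000, -1.000000), (ds/dtau, dt/dtau) = (-0.500000, -2.000000); Gamma_sss = -0.559140, Gamma_sst = -0.629032, Gamma_stt = 0.000000, Gamma_tss = -0.043011, Gamma_tst = -0.048387, Gamma_ttt = 0.000000; k1 = (-0.500000, -2.000000, 1.397849, 0.107527)
  k2: at (s, t) = (-1.025000, -1.100000), (ds/dtau, dt/dtau) = (-0.430108, -1.994624); Gamma_sss = -0.521472, Gamma_sst = -0.586656, Gamma_stt = 0.000000, Gamma_tss = -0.045305, Gamma_tst = -0.050968, Gamma_ttt = 0.000000; k2 = (-0.430108, -1.994624, 1.103057, 0.095833)
  k3: at (s, t) = (-1.021505, -1.099731), (ds/dtau, dt/dtau) = (-0.444847, -1.995208); Gamma_sss = -0.522600, Gamma_sst = -0.587925, Gamma_stt = 0.000000, Gamma_tss = -0.044333, Gamma_tst = -0.049875, Gamma_ttt = 0.000000; k3 = (-0.444847, -1.995208, 1.147057, 0.097307)
  k4: at (s, t) = (-1.044485, -1.199521), (ds/dtau, dt/dtau) = (-0.385294, -1.990269); Gamma_sss = -0.489686, Gamma_sst = -0.550897, Gamma_stt = 0.000000, Gamma_tss = -0.045259, Gamma_tst = -0.050916, Gamma_ttt = 0.000000; k4 = (-0.385294, -1.990269, 0.917594, 0.084807)
  Y <- Y + (h/6)(k1 + 2k2 + 2k3 + k4): s = -1.0439, t = -1.1995, ds/dtau = -0.3864, dt/dtau = -1.9904
step 2:
  k1: at (s, t) = (-1.043920, -1.199499), (ds/dtau, dt/dtau) = (-0.386405, -1.990356); Gamma_sss = -0.489845, Gamma_sst = -0.551075, Gamma_stt = 0.000000, Gamma_tss = -0.045123, Gamma_tst = -0.050763, Gamma_ttt = 0.000000; k1 = (-0.386405, -1.990356, 0.920786, 0.084820)
  k2: at (s, t) = (-1.063240, -1.299017), (ds/dtau, dt/dtau) = (-0.340366, -1.986115); Gamma_sss = -0.461443, Gamma_sst = -0.519123, Gamma_stt = 0.000000, Gamma_tss = -0.044704, Gamma_tst = -0.050292, Gamma_ttt = 0.000000; k2 = (-0.340366, -1.986115, 0.755319, 0.073175)
  k3: at (s, t) = (-1.060938, -1.298805), (ds/dtau, dt/dtau) = (-0.348640, -1.986698); Gamma_sss = -0.462053, Gamma_sst = -0.519809, Gamma_stt = 0.000000, Gamma_tss = -0.044228, Gamma_tst = -0.049756, Gamma_ttt = 0.000000; k3 = (-0.348640, -1.986698, 0.776245, 0.074303)
  k4: at (s, t) = (-1.078784, -1.398169), (ds/dtau, dt/dtau) = (-0.308781, -1.982926); Gamma_sss = -0.436849, Gamma_sst = -0.491455, Gamma_stt = 0.000000, Gamma_tss = -0.043372, Gamma_tst = -0.048794, Gamma_ttt = 0.000000; k4 = (-0.308781, -1.982926, 0.643478, 0.063887)
  Y <- Y + (h/6)(k1 + 2k2 + 2k3 + k4): s = -1.0785, t = -1.3981, ds/dtau = -0.3093, dt/dtau = -1.9830
step 3:
  k1: at (s, t) = (-1.078473, -1.398147), (ds/dtau, dt/dtau) = (-0.309282, -1.982962); Gamma_sss = -0.436922, Gamma_sst = -0.491537, Gamma_stt = 0.000000, Gamma_tss = -0.043315, Gamma_tst = -0.048730, Gamma_ttt = 0.000000; k1 = (-0.309282, -1.982962, 0.644709, 0.063915)
  k2: at (s, t) = (-1.093937, -1.497295), (ds/dtau, dt/dtau) = (-0.277047, -1.979766); Gamma_sss = -0.414684, Gamma_sst = -0.466519, Gamma_stt = 0.000000, Gamma_tss = -0.041985, Gamma_tst = -0.047233, Gamma_ttt = 0.000000; k2 = (-0.277047, -1.979766, 0.543589, 0.055037)
  k3: at (s, t) = (-1.092326, -1.497136), (ds/dtau, dt/dtau) = (-0.282103, -1.980210); Gamma_sss = -0.415037, Gamma_sst = -0.466917, Gamma_stt = 0.000000, Gamma_tss = -0.041724, Gamma_tst = -0.046939, Gamma_ttt = 0.000000; k3 = (-0.282103, -1.980210, 0.554690, 0.055763)
  k4: at (s, t) = (-1.106684, -1.596168), (ds/dtau, dt/dtau) = (-0.253813, -1.977386); Gamma_sss = -0.395034, Gamma_sst = -0.444413, Gamma_stt = 0.000000, Gamma_tss = -0.040290, Gamma_tst = -0.045326, Gamma_ttt = 0.000000; k4 = (-0.253813, -1.977386, 0.471539, 0.048092)
  Y <- Y + (h/6)(k1 + 2k2 + 2k3 + k4): s = -1.1065, t = -1.5962, ds/dtau = -0.2541, dt/dtau = -1.9774


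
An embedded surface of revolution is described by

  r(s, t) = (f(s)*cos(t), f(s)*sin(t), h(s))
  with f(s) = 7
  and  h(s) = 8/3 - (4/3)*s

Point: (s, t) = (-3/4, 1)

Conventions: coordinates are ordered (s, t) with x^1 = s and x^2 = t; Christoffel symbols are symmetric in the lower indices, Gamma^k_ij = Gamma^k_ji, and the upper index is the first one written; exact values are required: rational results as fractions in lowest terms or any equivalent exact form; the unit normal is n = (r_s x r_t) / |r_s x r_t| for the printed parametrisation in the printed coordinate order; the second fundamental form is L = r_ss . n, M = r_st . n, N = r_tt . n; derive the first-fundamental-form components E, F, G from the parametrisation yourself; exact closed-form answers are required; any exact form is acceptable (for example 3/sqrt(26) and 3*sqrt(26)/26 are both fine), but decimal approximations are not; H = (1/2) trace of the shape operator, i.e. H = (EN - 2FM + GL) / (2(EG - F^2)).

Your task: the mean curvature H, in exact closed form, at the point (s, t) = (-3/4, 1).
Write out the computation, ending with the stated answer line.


f = 7, f' = 0, f'' = 0, h' = -4/3, h'' = 0
E = 16/9, F = 0, G = 49; answer radicand W^2 = 16/9
unnormalised second-form numerators: l = 0, m = 0, n = -28/3; L = l/sqrt(16/9), and similarly M = m/sqrt(W^2), N = n/sqrt(W^2)
H = (E*n - 2*F*m + G*l) / (2*(EG - F^2)*sqrt(W^2)); E*n - 2*F*m + G*l = -448/27, EG - F^2 = 784/9, so H = (-2/21)/sqrt(16/9)

Answer: H = -1/14
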